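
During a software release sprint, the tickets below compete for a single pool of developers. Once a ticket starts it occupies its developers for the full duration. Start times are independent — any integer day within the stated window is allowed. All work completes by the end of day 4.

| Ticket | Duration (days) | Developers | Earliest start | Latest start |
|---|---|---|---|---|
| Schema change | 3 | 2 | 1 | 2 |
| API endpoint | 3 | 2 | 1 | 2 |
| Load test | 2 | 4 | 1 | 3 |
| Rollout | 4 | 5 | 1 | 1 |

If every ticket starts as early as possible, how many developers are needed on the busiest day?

Early-start schedule: Schema change@1, API endpoint@1, Load test@1, Rollout@1.
Load per day: day 1: 13, day 2: 13, day 3: 9, day 4: 5.
Peak is 13.

13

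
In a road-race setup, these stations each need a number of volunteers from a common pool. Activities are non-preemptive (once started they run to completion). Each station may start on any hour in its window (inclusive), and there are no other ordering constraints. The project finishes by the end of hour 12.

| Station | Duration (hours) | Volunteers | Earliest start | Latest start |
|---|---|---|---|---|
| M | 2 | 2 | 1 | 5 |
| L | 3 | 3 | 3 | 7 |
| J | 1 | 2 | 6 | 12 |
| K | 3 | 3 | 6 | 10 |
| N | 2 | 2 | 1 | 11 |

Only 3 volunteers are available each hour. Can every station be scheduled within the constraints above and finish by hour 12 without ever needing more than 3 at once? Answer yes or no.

Schedule M@1, L@3, J@6, K@7, N@10: h1:2  h2:2  h3:3  h4:3  h5:3  h6:2  h7:3  h8:3  h9:3  h10:2  h11:2  h12:0 — peak 3 ≤ 3.

yes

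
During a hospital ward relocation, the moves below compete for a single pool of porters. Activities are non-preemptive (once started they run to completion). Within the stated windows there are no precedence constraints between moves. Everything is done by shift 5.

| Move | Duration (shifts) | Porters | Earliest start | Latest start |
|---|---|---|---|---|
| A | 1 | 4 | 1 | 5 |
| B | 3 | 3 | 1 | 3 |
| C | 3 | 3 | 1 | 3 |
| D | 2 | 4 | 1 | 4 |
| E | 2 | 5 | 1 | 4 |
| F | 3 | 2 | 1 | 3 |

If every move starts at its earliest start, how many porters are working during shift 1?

At early start, shift 1 has: A, B, C, D, E, F.
Demand: 4 + 3 + 3 + 4 + 5 + 2 = 21.

21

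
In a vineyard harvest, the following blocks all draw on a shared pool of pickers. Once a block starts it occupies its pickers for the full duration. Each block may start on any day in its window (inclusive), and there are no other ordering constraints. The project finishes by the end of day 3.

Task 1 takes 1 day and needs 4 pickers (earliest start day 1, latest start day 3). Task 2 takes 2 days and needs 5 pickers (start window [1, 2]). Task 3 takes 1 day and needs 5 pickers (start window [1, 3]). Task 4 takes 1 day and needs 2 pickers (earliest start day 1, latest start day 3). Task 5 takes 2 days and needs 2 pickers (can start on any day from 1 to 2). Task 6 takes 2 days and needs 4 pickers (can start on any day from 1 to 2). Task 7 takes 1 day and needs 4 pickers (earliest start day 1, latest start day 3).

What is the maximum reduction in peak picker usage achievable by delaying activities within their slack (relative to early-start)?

13

Early-start peak: d1:26  d2:11  d3:0 ⇒ 26.
Leveled (Task 1@1, Task 2@1, Task 3@3, Task 4@1, Task 5@1, Task 6@2, Task 7@3): d1:13  d2:11  d3:13 ⇒ 13.
Reduction 26 − 13 = 13.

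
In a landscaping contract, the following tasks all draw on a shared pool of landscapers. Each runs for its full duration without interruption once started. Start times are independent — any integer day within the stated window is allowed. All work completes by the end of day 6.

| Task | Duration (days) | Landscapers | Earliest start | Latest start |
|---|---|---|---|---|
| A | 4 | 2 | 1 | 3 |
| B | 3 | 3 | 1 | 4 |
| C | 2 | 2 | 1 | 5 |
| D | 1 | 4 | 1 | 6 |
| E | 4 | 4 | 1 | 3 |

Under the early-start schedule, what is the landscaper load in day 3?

At early start, day 3 has: A, B, E.
Demand: 2 + 3 + 4 = 9.

9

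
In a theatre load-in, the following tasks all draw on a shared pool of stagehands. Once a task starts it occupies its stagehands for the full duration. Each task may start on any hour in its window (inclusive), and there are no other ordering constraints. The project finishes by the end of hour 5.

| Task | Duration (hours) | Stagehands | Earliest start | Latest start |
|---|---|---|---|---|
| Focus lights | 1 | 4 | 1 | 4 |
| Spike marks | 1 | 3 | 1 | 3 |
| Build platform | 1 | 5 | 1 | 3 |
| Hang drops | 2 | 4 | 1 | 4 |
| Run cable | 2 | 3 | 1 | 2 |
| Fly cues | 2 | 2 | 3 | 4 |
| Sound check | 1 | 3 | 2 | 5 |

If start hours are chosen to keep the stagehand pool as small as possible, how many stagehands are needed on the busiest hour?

Early-start (Focus lights@1, Spike marks@1, Build platform@1, Hang drops@1, Run cable@1, Fly cues@3, Sound check@2) gives peak 19: h1:19  h2:10  h3:2  h4:2  h5:0.
Shift Spike marks→2, Build platform→3, Hang drops→4, Sound check→5.
Schedule Focus lights@1, Spike marks@2, Build platform@3, Hang drops@4, Run cable@1, Fly cues@3, Sound check@5: h1:7  h2:6  h3:7  h4:6  h5:7 — peak 7.
Total stagehand-hours = 33 over 5 hours ⇒ peak ≥ ⌈33/5⌉ = 7, so 7 is optimal.

7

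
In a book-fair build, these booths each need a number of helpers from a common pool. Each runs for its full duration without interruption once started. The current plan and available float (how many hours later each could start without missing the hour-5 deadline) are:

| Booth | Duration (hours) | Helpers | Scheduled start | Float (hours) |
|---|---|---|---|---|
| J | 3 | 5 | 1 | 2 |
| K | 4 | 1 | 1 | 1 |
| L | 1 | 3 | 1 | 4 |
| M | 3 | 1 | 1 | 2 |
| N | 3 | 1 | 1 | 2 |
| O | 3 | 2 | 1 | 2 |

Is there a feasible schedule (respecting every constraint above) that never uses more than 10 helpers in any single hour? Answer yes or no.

yes

Schedule J@1, K@1, L@1, M@1, N@2, O@2: h1:10  h2:10  h3:10  h4:4  h5:0 — peak 10 ≤ 10.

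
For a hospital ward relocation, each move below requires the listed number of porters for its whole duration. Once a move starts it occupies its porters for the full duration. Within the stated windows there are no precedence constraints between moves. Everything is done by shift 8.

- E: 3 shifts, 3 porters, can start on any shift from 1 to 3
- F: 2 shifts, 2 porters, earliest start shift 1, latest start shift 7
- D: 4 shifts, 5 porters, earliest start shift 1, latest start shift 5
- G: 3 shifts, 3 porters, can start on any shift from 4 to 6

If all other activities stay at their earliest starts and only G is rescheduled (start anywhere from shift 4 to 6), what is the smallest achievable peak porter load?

G@4: s1:10  s2:10  s3:8  s4:8  s5:3  s6:3  s7:0  s8:0 → peak 10
G@5: s1:10  s2:10  s3:8  s4:5  s5:3  s6:3  s7:3  s8:0 → peak 10
G@6: s1:10  s2:10  s3:8  s4:5  s5:0  s6:3  s7:3  s8:3 → peak 10
Best is G@4, peak 10.

10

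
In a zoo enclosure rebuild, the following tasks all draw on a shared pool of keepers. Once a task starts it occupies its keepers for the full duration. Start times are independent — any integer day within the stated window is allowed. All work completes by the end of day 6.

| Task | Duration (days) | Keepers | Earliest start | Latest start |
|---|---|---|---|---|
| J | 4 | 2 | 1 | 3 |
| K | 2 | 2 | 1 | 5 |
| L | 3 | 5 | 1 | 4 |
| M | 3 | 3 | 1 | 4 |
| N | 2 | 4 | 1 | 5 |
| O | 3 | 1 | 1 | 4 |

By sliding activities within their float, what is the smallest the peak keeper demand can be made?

Early-start (J@1, K@1, L@1, M@1, N@1, O@1) gives peak 17: d1:17  d2:17  d3:11  d4:2  d5:0  d6:0.
Shift M→4, N→5, O→3.
Schedule J@1, K@1, L@1, M@4, N@5, O@3: d1:9  d2:9  d3:8  d4:6  d5:8  d6:7 — peak 9.

9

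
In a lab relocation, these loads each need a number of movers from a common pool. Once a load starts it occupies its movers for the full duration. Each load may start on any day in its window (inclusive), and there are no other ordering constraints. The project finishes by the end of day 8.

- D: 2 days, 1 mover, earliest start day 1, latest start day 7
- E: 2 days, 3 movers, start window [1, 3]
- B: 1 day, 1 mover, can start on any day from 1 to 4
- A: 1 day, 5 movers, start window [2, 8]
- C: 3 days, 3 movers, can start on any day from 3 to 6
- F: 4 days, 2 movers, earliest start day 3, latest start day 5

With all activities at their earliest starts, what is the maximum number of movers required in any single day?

Early-start schedule: D@1, E@1, B@1, A@2, C@3, F@3.
Load per day: day 1: 5, day 2: 9, day 3: 5, day 4: 5, day 5: 5, day 6: 2, day 7: 0, day 8: 0.
Peak is 9.

9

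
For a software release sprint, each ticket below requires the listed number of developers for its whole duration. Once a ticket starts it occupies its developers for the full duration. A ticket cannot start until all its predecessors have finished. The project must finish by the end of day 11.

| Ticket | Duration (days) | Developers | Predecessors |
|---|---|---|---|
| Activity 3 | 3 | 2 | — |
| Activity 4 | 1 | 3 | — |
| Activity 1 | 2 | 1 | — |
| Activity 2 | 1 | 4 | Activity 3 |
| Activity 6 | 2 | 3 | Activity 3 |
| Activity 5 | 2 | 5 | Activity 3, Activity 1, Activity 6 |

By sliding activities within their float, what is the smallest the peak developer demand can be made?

5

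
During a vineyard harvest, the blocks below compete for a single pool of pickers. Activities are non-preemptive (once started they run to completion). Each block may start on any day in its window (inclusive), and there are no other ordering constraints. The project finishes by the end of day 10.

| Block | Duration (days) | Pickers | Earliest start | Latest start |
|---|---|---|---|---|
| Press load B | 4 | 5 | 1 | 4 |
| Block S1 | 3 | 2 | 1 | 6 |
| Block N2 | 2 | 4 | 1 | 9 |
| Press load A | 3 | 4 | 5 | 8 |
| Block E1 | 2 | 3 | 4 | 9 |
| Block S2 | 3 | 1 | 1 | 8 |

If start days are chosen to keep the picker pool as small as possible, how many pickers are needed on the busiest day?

Early-start (Press load B@1, Block S1@1, Block N2@1, Press load A@5, Block E1@4, Block S2@1) gives peak 12: d1:12  d2:12  d3:8  d4:8  d5:7  d6:4  d7:4  d8:0  d9:0  d10:0.
Shift Block N2→5, Press load A→7, Block E1→5, Block S2→7.
Schedule Press load B@1, Block S1@1, Block N2@5, Press load A@7, Block E1@5, Block S2@7: d1:7  d2:7  d3:7  d4:5  d5:7  d6:7  d7:5  d8:5  d9:5  d10:0 — peak 7.

7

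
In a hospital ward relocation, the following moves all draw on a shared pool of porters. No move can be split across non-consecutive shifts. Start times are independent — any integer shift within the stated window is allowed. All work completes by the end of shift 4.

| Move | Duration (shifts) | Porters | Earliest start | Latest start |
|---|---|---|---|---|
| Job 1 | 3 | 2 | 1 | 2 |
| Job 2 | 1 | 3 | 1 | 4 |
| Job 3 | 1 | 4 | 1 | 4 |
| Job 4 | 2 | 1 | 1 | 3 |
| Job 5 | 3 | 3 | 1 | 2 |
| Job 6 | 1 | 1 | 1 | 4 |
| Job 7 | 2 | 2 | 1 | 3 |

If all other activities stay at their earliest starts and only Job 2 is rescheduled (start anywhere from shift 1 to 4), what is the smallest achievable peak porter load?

Job 2@1: s1:16  s2:8  s3:5  s4:0 → peak 16
Job 2@2: s1:13  s2:11  s3:5  s4:0 → peak 13
Job 2@3: s1:13  s2:8  s3:8  s4:0 → peak 13
Job 2@4: s1:13  s2:8  s3:5  s4:3 → peak 13
Best is Job 2@2, peak 13.

13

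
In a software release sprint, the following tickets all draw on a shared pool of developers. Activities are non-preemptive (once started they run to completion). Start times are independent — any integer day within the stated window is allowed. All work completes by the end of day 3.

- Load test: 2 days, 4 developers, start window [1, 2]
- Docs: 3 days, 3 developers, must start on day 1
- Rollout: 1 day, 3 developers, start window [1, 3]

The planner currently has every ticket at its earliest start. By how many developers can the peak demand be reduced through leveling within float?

Early-start peak: d1:10  d2:7  d3:3 ⇒ 10.
Leveled (Load test@1, Docs@1, Rollout@3): d1:7  d2:7  d3:6 ⇒ 7.
Reduction 10 − 7 = 3.

3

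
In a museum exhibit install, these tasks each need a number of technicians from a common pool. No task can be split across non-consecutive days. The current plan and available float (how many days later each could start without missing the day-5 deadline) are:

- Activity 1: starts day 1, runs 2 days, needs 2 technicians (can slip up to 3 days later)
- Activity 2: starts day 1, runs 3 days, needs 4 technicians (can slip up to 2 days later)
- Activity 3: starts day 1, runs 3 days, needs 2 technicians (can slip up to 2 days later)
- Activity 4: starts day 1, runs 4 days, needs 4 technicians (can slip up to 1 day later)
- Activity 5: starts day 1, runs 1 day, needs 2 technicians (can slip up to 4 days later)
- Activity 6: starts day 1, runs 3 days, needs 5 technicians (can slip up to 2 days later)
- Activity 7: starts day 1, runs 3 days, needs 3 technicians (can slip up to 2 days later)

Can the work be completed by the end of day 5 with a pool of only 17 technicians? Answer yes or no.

no

The minimum achievable peak is 18; 17 < 18, so no feasible schedule stays within the cap.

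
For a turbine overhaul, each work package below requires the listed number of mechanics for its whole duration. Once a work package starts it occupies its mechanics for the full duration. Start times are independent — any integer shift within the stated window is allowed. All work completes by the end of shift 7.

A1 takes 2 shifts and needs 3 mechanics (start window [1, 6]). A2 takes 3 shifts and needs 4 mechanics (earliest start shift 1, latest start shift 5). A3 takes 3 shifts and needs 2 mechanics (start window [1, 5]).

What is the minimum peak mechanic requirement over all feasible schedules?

5

Early-start (A1@1, A2@1, A3@1) gives peak 9: s1:9  s2:9  s3:6  s4:0  s5:0  s6:0  s7:0.
Shift A2→4.
Schedule A1@1, A2@4, A3@1: s1:5  s2:5  s3:2  s4:4  s5:4  s6:4  s7:0 — peak 5.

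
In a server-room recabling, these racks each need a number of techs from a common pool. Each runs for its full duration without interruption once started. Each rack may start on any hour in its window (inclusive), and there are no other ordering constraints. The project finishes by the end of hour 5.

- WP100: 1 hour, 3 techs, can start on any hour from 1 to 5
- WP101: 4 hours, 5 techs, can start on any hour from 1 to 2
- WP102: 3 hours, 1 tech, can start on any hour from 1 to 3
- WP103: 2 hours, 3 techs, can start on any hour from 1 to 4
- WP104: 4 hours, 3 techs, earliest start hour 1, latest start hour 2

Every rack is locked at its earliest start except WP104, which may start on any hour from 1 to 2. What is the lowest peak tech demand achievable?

12

WP104@1: h1:15  h2:12  h3:9  h4:8  h5:0 → peak 15
WP104@2: h1:12  h2:12  h3:9  h4:8  h5:3 → peak 12
Best is WP104@2, peak 12.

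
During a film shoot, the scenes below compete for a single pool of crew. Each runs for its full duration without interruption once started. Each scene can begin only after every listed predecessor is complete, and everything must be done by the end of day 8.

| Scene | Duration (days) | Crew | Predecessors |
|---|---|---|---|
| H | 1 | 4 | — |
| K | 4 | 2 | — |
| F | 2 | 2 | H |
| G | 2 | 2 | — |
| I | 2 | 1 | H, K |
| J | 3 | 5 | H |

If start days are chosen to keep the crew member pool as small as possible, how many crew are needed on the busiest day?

6

Early-start (H@1, K@1, F@2, G@1, I@5, J@2) gives peak 11: d1:8  d2:11  d3:9  d4:7  d5:1  d6:1  d7:0  d8:0.
Shift G→2, J→5.
Schedule H@1, K@1, F@2, G@2, I@5, J@5: d1:6  d2:6  d3:6  d4:2  d5:6  d6:6  d7:5  d8:0 — peak 6.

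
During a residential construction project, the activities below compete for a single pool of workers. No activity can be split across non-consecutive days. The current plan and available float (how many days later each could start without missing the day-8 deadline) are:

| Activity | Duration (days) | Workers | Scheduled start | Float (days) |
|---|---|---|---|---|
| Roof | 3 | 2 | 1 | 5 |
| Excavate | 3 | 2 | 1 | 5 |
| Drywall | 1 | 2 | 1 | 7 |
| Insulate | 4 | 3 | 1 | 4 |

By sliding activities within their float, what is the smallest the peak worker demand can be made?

Early-start (Roof@1, Excavate@1, Drywall@1, Insulate@1) gives peak 9: d1:9  d2:7  d3:7  d4:3  d5:0  d6:0  d7:0  d8:0.
Shift Drywall→4, Insulate→5.
Schedule Roof@1, Excavate@1, Drywall@4, Insulate@5: d1:4  d2:4  d3:4  d4:2  d5:3  d6:3  d7:3  d8:3 — peak 4.
Total worker-days = 26 over 8 days ⇒ peak ≥ ⌈26/8⌉ = 4, so 4 is optimal.

4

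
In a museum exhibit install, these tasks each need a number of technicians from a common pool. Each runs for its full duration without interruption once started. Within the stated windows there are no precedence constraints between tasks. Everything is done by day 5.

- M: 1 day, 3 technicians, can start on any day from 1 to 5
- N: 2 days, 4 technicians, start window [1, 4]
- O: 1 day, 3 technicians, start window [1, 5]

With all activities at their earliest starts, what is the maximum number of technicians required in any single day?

Early-start schedule: M@1, N@1, O@1.
Load per day: day 1: 10, day 2: 4, day 3: 0, day 4: 0, day 5: 0.
Peak is 10.

10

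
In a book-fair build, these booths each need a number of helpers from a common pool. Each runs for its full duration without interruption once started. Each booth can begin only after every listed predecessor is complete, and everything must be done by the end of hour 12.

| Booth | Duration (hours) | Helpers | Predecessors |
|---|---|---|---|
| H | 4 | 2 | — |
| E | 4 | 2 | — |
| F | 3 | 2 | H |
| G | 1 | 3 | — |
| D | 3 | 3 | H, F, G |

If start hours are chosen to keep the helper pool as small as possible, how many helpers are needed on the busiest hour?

Early-start (H@1, E@1, F@5, G@1, D@8) gives peak 7: h1:7  h2:4  h3:4  h4:4  h5:2  h6:2  h7:2  h8:3  h9:3  h10:3  h11:0  h12:0.
Shift G→8, D→9.
Schedule H@1, E@1, F@5, G@8, D@9: h1:4  h2:4  h3:4  h4:4  h5:2  h6:2  h7:2  h8:3  h9:3  h10:3  h11:3  h12:0 — peak 4.

4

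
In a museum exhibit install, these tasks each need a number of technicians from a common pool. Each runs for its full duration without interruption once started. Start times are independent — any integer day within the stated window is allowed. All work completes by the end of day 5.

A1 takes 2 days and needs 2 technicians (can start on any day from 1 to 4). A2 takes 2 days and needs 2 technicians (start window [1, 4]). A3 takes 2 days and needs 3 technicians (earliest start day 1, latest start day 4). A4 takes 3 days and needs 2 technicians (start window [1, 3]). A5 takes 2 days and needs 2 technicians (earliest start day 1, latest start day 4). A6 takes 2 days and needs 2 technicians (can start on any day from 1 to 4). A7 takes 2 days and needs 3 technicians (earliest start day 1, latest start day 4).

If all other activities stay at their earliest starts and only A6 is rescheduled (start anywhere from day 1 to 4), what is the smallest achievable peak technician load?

14

A6@1: d1:16  d2:16  d3:2  d4:0  d5:0 → peak 16
A6@2: d1:14  d2:16  d3:4  d4:0  d5:0 → peak 16
A6@3: d1:14  d2:14  d3:4  d4:2  d5:0 → peak 14
A6@4: d1:14  d2:14  d3:2  d4:2  d5:2 → peak 14
Best is A6@3, peak 14.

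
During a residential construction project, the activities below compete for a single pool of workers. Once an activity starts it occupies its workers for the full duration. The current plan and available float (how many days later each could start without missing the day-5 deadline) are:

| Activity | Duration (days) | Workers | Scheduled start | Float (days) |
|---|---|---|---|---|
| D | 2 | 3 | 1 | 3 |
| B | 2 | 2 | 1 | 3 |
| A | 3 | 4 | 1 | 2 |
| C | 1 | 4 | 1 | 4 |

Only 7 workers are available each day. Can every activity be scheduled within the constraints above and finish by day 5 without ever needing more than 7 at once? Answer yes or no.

yes

Schedule D@1, B@2, A@3, C@1: d1:7  d2:5  d3:6  d4:4  d5:4 — peak 7 ≤ 7.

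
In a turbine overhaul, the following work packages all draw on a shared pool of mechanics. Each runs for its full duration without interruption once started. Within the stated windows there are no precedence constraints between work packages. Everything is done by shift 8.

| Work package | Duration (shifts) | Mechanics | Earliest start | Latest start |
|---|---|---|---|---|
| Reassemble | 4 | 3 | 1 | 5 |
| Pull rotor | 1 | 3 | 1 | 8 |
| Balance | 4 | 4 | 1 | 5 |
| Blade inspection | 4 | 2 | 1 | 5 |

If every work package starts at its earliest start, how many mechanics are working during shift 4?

At early start, shift 4 has: Reassemble, Balance, Blade inspection.
Demand: 3 + 4 + 2 = 9.

9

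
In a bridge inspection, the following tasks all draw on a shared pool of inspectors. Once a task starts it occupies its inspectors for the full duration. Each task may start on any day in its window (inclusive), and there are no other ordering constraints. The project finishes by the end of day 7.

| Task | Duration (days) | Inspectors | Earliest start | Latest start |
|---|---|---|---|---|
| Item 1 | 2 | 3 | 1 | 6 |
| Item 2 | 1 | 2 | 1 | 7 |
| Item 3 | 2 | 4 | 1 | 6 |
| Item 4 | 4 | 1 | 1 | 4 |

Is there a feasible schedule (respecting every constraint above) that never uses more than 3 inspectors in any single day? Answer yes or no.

no

The minimum achievable peak is 4; 3 < 4, so no feasible schedule stays within the cap.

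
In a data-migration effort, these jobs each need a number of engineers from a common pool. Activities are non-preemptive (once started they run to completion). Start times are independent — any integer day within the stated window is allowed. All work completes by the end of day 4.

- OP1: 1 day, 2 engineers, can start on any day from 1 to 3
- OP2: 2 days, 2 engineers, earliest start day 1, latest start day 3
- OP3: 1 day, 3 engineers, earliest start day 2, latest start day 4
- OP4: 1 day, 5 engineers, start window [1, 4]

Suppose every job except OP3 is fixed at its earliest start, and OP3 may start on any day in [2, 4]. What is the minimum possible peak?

OP3@2: d1:9  d2:5  d3:0  d4:0 → peak 9
OP3@3: d1:9  d2:2  d3:3  d4:0 → peak 9
OP3@4: d1:9  d2:2  d3:0  d4:3 → peak 9
Best is OP3@2, peak 9.

9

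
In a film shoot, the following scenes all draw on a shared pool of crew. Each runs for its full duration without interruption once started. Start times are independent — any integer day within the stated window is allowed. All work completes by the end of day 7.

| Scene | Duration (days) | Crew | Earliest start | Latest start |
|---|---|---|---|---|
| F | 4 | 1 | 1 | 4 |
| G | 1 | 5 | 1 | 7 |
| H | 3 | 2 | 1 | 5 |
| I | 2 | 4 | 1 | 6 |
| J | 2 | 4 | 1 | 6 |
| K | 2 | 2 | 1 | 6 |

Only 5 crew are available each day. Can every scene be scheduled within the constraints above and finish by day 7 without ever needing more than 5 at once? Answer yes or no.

no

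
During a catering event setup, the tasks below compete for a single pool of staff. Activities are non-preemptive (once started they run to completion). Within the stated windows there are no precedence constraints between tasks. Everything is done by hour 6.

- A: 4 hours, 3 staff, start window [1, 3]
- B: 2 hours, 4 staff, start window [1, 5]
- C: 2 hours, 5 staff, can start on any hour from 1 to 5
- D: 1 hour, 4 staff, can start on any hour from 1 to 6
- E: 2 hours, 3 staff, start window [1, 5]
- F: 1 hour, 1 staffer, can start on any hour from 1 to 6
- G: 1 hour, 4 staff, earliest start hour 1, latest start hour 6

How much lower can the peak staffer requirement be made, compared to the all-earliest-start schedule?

Early-start peak: h1:24  h2:15  h3:3  h4:3  h5:0  h6:0 ⇒ 24.
Leveled (A@1, B@1, C@3, D@5, E@5, F@1, G@6): h1:8  h2:7  h3:8  h4:8  h5:7  h6:7 ⇒ 8.
Reduction 24 − 8 = 16.

16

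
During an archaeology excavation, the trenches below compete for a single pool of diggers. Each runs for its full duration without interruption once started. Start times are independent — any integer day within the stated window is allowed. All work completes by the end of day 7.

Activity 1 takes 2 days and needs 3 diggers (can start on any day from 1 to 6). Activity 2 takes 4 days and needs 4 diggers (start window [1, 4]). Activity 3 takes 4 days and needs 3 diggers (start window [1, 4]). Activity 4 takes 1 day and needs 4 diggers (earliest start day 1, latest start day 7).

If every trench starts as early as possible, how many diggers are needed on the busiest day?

14

Early-start schedule: Activity 1@1, Activity 2@1, Activity 3@1, Activity 4@1.
Load per day: day 1: 14, day 2: 10, day 3: 7, day 4: 7, day 5: 0, day 6: 0, day 7: 0.
Peak is 14.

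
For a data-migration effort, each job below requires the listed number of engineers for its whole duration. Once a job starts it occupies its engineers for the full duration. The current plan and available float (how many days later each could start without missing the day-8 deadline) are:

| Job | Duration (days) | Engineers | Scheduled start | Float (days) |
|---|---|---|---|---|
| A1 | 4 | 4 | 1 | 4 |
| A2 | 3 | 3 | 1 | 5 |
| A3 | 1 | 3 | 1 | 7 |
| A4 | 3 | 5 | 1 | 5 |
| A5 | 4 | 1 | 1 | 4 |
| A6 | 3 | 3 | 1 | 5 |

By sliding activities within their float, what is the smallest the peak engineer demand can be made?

Early-start (A1@1, A2@1, A3@1, A4@1, A5@1, A6@1) gives peak 19: d1:19  d2:16  d3:16  d4:5  d5:0  d6:0  d7:0  d8:0.
Shift A3→4, A4→5, A6→5.
Schedule A1@1, A2@1, A3@4, A4@5, A5@1, A6@5: d1:8  d2:8  d3:8  d4:8  d5:8  d6:8  d7:8  d8:0 — peak 8.

8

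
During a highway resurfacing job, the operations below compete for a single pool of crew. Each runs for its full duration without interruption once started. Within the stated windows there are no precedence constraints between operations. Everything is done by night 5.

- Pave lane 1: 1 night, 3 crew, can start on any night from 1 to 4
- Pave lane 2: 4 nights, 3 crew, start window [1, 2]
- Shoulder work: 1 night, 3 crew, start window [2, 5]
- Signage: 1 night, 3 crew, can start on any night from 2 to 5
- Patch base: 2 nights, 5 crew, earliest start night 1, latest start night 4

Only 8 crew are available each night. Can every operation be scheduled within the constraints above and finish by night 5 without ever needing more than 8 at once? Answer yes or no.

yes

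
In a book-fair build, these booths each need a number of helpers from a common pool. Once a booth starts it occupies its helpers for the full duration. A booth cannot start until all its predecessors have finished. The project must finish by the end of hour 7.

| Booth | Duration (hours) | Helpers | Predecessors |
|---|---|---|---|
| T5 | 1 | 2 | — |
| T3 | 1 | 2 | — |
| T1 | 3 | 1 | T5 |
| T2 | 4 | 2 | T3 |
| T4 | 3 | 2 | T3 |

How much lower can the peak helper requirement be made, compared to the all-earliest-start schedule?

Early-start peak: h1:4  h2:5  h3:5  h4:5  h5:2  h6:0  h7:0 ⇒ 5.
Leveled (T5@1, T3@1, T1@2, T2@2, T4@5): h1:4  h2:3  h3:3  h4:3  h5:4  h6:2  h7:2 ⇒ 4.
Reduction 5 − 4 = 1.

1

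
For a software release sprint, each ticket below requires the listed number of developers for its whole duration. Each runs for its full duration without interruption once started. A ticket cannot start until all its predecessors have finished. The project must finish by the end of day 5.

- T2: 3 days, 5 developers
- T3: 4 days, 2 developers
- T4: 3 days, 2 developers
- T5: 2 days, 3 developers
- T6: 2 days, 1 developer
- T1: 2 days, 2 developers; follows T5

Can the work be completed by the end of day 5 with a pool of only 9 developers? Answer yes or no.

Schedule T2@3, T3@1, T4@1, T5@1, T6@1, T1@4: d1:8  d2:8  d3:9  d4:9  d5:7 — peak 9 ≤ 9.

yes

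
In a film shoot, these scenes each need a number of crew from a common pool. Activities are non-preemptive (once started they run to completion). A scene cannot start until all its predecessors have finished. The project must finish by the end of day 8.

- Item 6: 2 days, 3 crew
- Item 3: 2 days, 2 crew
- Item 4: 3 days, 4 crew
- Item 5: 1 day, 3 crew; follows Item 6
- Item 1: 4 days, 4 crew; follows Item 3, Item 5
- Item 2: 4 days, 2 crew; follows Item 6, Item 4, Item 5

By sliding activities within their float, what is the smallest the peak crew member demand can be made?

7

Early-start (Item 6@1, Item 3@1, Item 4@1, Item 5@3, Item 1@4, Item 2@4) gives peak 9: d1:9  d2:9  d3:7  d4:6  d5:6  d6:6  d7:6  d8:0.
Shift Item 3→3, Item 5→4, Item 1→5, Item 2→5.
Schedule Item 6@1, Item 3@3, Item 4@1, Item 5@4, Item 1@5, Item 2@5: d1:7  d2:7  d3:6  d4:5  d5:6  d6:6  d7:6  d8:6 — peak 7.
Total crew member-days = 49 over 8 days ⇒ peak ≥ ⌈49/8⌉ = 7, so 7 is optimal.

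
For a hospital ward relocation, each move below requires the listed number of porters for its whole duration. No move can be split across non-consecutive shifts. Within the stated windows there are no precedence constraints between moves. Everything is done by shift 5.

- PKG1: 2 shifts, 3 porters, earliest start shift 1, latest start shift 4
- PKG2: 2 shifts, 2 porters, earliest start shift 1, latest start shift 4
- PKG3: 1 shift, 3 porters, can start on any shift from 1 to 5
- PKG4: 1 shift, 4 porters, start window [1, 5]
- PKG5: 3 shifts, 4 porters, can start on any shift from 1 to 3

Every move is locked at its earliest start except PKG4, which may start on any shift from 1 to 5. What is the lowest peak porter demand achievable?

12

PKG4@1: s1:16  s2:9  s3:4  s4:0  s5:0 → peak 16
PKG4@2: s1:12  s2:13  s3:4  s4:0  s5:0 → peak 13
PKG4@3: s1:12  s2:9  s3:8  s4:0  s5:0 → peak 12
PKG4@4: s1:12  s2:9  s3:4  s4:4  s5:0 → peak 12
PKG4@5: s1:12  s2:9  s3:4  s4:0  s5:4 → peak 12
Best is PKG4@3, peak 12.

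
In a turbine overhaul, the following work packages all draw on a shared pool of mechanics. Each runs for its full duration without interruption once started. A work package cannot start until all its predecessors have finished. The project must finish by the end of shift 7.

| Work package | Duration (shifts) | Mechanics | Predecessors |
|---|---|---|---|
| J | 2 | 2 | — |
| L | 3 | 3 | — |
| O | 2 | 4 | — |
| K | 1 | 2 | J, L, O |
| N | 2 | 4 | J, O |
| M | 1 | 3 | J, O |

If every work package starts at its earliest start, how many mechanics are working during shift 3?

10

At early start, shift 3 has: L, N, M.
Demand: 3 + 4 + 3 = 10.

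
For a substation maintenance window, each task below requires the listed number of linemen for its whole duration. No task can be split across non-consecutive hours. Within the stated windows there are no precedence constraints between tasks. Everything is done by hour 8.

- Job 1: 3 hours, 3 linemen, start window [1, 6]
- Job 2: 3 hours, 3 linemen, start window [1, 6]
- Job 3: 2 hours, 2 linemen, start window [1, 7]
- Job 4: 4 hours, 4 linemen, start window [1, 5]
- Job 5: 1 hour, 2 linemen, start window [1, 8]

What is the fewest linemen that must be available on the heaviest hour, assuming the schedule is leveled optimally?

6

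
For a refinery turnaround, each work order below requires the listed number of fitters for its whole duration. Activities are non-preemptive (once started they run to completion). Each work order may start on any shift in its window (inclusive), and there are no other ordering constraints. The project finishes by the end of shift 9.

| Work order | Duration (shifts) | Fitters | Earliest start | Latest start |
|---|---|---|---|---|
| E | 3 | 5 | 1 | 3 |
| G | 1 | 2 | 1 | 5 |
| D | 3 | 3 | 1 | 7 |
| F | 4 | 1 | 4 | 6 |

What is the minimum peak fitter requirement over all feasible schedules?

Early-start (E@1, G@1, D@1, F@4) gives peak 10: s1:10  s2:8  s3:8  s4:1  s5:1  s6:1  s7:1  s8:0  s9:0.
Shift G→4, D→4, F→5.
Schedule E@1, G@4, D@4, F@5: s1:5  s2:5  s3:5  s4:5  s5:4  s6:4  s7:1  s8:1  s9:0 — peak 5.

5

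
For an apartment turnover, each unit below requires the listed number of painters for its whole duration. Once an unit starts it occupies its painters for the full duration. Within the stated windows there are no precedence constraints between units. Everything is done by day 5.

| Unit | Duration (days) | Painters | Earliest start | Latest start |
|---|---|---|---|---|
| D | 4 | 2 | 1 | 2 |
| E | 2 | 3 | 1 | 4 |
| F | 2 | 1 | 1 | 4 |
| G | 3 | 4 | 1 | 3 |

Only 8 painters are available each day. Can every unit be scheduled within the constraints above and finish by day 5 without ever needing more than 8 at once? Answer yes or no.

yes

Schedule D@1, E@1, F@1, G@3: d1:6  d2:6  d3:6  d4:6  d5:4 — peak 6 ≤ 8.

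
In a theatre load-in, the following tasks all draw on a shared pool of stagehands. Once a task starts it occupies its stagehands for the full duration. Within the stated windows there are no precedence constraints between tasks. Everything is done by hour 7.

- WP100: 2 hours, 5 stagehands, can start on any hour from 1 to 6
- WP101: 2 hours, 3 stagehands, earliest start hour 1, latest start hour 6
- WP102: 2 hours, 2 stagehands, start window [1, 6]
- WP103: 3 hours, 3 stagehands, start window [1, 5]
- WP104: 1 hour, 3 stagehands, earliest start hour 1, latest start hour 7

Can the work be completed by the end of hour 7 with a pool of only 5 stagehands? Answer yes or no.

The minimum achievable peak is 6; 5 < 6, so no feasible schedule stays within the cap.

no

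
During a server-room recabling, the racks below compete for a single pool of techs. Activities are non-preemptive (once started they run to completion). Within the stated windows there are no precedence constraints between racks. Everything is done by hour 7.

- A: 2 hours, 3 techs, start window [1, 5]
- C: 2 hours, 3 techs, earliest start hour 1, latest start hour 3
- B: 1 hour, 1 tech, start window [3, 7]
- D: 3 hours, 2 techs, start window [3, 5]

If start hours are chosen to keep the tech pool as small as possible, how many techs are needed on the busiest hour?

3

Early-start (A@1, C@1, B@3, D@3) gives peak 6: h1:6  h2:6  h3:3  h4:2  h5:2  h6:0  h7:0.
Shift C→3, B→5, D→5.
Schedule A@1, C@3, B@5, D@5: h1:3  h2:3  h3:3  h4:3  h5:3  h6:2  h7:2 — peak 3.
Total tech-hours = 19 over 7 hours ⇒ peak ≥ ⌈19/7⌉ = 3, so 3 is optimal.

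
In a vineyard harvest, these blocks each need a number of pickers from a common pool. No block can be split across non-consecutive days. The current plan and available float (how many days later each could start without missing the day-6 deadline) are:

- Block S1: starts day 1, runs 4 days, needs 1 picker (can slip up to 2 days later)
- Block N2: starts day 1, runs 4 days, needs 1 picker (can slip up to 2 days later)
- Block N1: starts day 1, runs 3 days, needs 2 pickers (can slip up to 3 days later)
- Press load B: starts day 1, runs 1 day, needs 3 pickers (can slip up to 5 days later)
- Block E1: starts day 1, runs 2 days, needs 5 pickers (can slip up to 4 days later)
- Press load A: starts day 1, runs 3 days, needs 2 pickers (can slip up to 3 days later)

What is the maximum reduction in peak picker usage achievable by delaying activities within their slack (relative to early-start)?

8

Early-start peak: d1:14  d2:11  d3:6  d4:2  d5:0  d6:0 ⇒ 14.
Leveled (Block S1@1, Block N2@1, Block N1@1, Press load B@4, Block E1@5, Press load A@1): d1:6  d2:6  d3:6  d4:5  d5:5  d6:5 ⇒ 6.
Reduction 14 − 6 = 8.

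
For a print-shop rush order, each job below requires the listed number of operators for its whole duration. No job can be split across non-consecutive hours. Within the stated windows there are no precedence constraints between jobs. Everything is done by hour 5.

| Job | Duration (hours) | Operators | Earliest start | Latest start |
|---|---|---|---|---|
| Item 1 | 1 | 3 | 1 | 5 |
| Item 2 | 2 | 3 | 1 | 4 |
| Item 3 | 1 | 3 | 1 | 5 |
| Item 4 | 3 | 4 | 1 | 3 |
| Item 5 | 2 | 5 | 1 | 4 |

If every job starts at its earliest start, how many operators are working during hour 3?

At early start, hour 3 has: Item 4.
Demand: 4 = 4.

4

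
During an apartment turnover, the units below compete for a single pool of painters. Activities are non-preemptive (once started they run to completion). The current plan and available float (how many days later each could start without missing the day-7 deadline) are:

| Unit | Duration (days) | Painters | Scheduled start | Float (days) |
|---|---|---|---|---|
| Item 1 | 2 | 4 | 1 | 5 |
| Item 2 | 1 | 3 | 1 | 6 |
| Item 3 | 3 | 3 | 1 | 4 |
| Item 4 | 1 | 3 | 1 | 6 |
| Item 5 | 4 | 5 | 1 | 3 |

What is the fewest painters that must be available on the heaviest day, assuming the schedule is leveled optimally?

8

Early-start (Item 1@1, Item 2@1, Item 3@1, Item 4@1, Item 5@1) gives peak 18: d1:18  d2:12  d3:8  d4:5  d5:0  d6:0  d7:0.
Shift Item 3→2, Item 4→3, Item 5→4.
Schedule Item 1@1, Item 2@1, Item 3@2, Item 4@3, Item 5@4: d1:7  d2:7  d3:6  d4:8  d5:5  d6:5  d7:5 — peak 8.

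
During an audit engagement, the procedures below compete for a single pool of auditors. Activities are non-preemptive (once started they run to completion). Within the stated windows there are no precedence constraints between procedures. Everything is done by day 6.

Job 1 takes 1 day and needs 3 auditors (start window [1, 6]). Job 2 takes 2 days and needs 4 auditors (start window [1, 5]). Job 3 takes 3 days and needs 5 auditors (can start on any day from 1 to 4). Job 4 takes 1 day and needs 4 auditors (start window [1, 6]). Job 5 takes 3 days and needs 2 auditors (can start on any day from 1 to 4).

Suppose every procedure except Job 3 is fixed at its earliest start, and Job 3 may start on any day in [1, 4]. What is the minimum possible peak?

Job 3@1: d1:18  d2:11  d3:7  d4:0  d5:0  d6:0 → peak 18
Job 3@2: d1:13  d2:11  d3:7  d4:5  d5:0  d6:0 → peak 13
Job 3@3: d1:13  d2:6  d3:7  d4:5  d5:5  d6:0 → peak 13
Job 3@4: d1:13  d2:6  d3:2  d4:5  d5:5  d6:5 → peak 13
Best is Job 3@2, peak 13.

13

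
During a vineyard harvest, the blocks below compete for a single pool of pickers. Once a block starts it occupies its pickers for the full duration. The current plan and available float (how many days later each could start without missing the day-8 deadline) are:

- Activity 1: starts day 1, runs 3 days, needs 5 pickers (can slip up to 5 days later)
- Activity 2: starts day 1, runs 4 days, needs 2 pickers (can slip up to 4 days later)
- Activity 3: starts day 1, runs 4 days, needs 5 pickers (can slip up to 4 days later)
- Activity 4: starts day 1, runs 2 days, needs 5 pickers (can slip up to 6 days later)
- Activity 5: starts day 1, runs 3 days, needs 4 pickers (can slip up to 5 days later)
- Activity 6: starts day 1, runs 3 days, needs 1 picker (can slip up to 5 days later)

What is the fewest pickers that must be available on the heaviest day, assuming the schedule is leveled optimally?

10

Early-start (Activity 1@1, Activity 2@1, Activity 3@1, Activity 4@1, Activity 5@1, Activity 6@1) gives peak 22: d1:22  d2:22  d3:17  d4:7  d5:0  d6:0  d7:0  d8:0.
Shift Activity 3→5, Activity 4→4, Activity 5→6.
Schedule Activity 1@1, Activity 2@1, Activity 3@5, Activity 4@4, Activity 5@6, Activity 6@1: d1:8  d2:8  d3:8  d4:7  d5:10  d6:9  d7:9  d8:9 — peak 10.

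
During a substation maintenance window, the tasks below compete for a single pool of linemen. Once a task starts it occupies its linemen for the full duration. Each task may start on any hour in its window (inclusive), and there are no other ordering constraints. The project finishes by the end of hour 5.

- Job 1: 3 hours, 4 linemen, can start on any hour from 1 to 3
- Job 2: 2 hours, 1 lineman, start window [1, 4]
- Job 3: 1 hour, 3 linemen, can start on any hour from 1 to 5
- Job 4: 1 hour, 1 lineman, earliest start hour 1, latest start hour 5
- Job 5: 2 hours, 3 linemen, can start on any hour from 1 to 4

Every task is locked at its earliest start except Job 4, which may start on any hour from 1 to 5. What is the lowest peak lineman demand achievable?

Job 4@1: h1:12  h2:8  h3:4  h4:0  h5:0 → peak 12
Job 4@2: h1:11  h2:9  h3:4  h4:0  h5:0 → peak 11
Job 4@3: h1:11  h2:8  h3:5  h4:0  h5:0 → peak 11
Job 4@4: h1:11  h2:8  h3:4  h4:1  h5:0 → peak 11
Job 4@5: h1:11  h2:8  h3:4  h4:0  h5:1 → peak 11
Best is Job 4@2, peak 11.

11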